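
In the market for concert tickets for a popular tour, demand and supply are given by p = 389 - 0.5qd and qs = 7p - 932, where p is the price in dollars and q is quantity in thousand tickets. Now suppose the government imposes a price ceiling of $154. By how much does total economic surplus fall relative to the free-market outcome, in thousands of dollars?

20412

Rearranging demand gives qd = 778 - 2p. Equilibrium: 778 - 2p = 7p - 932, so 1710 = 9p and p* = 190, q* = 398.
The ceiling of 154 is below the equilibrium price 190, so it binds.
At p = 154: qd = 778 - 2·154 = 470 and qs = 7·154 - 932 = 146.
Quantity traded falls to 146. At q = 146 the demand price is (778 - 146)/2 = 316 and the supply price is (932 + 146)/7 = 154.
Deadweight loss = ½ · (316 - 154) · (398 - 146) = ½ · 162 · 252 = 20412.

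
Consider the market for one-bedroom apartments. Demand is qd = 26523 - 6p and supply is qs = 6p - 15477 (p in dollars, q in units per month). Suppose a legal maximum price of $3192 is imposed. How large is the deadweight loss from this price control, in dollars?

569184

Equilibrium: 26523 - 6p = 6p - 15477, so 42000 = 12p and p* = 3500, q* = 5523.
The ceiling of 3192 is below the equilibrium price 3500, so it binds.
At p = 3192: qd = 26523 - 6·3192 = 7371 and qs = 6·3192 - 15477 = 3675.
Quantity traded falls to 3675. At q = 3675 the demand price is (26523 - 3675)/6 = 3808 and the supply price is (15477 + 3675)/6 = 3192.
Deadweight loss = ½ · (3808 - 3192) · (5523 - 3675) = ½ · 616 · 1848 = 569184.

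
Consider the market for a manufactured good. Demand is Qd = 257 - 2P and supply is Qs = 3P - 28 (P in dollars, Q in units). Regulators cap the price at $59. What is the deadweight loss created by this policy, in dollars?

0

Without the control the market clears where 257 - 2P = 3P - 28, i.e. P* = 57 and Q* = 143.
The ceiling of 59 is above the equilibrium price 57, so it is not binding; the market clears at P* = 57, Q* = 143.
Since the control does not bind, no trades are prevented and deadweight loss is zero.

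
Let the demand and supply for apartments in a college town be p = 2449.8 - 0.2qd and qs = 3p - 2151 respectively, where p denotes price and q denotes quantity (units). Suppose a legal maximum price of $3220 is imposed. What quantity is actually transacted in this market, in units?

3249

Rearranging demand gives qd = 12249 - 5p. Equilibrium: 12249 - 5p = 3p - 2151, so 14400 = 8p and p* = 1800, q* = 3249.
Since 3220 is above p* = 1800, the ceiling does not bind and the free-market outcome prevails.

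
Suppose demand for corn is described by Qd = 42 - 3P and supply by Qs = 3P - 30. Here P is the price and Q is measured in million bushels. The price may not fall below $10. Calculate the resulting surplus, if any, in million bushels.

Setting quantity demanded equal to quantity supplied, 42 - 3P = 3P - 30, gives P* = 12 and Q* = 6.
Since 10 is below P* = 12, the floor does not bind and the free-market outcome prevails.
Since the control does not bind, there is no surplus.

0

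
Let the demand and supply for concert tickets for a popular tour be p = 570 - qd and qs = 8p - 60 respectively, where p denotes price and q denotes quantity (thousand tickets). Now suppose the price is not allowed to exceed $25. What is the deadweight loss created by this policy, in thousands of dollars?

Rearranging demand gives qd = 570 - p. In a free market, 570 - p = 8p - 60 gives the equilibrium p* = 70, q* = 500.
Because the ceiling (25) lies below the market-clearing price, it is binding.
At p = 25: qd = 570 - 25 = 545 and qs = 8·25 - 60 = 140.
Quantity traded falls to 140. At q = 140 the demand price is 570 - 140 = 430 and the supply price is (60 + 140)/8 = 25.
Deadweight loss = ½ · (430 - 25) · (500 - 140) = ½ · 405 · 360 = 72900.

72900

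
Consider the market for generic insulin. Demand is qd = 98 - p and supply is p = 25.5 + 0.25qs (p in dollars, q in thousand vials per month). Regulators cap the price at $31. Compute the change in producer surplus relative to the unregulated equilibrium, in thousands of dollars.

-360

Rearranging supply gives qs = 4p - 102. In a free market, 98 - p = 4p - 102 gives the equilibrium p* = 40, q* = 58.
Because the ceiling (31) lies below the market-clearing price, it is binding.
At p = 31: qd = 98 - 31 = 67 and qs = 4·31 - 102 = 22.
Producer surplus without the control is ½ · (40 - 25.5) · 58 = 420.5.
With the ceiling, producers sell 22 units at 31, so PS = ½ · (31 - 25.5) · 22 = 60.5.
Change in producer surplus = 60.5 - 420.5 = -360.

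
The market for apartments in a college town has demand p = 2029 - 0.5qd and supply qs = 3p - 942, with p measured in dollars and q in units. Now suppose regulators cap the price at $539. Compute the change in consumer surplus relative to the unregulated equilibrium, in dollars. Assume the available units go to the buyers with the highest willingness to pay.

-166997.25

Rearranging demand gives qd = 4058 - 2p. Setting quantity demanded equal to quantity supplied, 4058 - 2p = 3p - 942, gives p* = 1000 and q* = 2058.
Since 539 < 1000, the ceiling is binding.
At p = 539: qd = 4058 - 2·539 = 2980 and qs = 3·539 - 942 = 675.
Consumer surplus without the control is ½ · (2029 - 1000) · 2058 = 1058841.
With the ceiling, 675 units are sold at 539 (assume they go to the highest-value buyers). The demand price at q = 675 is 1691.5, so CS = ½ · [(2029 - 539) + (1691.5 - 539)] · 675 = 891843.75.
Change in consumer surplus = 891843.75 - 1058841 = -166997.25.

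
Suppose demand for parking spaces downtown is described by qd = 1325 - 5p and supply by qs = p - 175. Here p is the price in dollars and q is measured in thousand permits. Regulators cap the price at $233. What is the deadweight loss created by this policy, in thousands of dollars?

Setting quantity demanded equal to quantity supplied, 1325 - 5p = p - 175, gives p* = 250 and q* = 75.
Because the ceiling (233) lies below the market-clearing price, it is binding.
At p = 233: qd = 1325 - 5·233 = 160 and qs = 233 - 175 = 58.
Quantity traded falls to 58. At q = 58 the demand price is (1325 - 58)/5 = 253.4 and the supply price is 175 + 58 = 233.
Deadweight loss = ½ · (253.4 - 233) · (75 - 58) = ½ · 20.4 · 17 = 173.4.

173.4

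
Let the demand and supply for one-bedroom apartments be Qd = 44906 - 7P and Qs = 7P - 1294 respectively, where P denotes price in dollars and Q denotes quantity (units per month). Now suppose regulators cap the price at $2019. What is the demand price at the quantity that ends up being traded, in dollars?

4581

In a free market, 44906 - 7P = 7P - 1294 gives the equilibrium P* = 3300, Q* = 21806.
The ceiling of 2019 is below the equilibrium price 3300, so it binds.
At P = 2019: Qd = 44906 - 7·2019 = 30773 and Qs = 7·2019 - 1294 = 12839.
Only 12839 units reach the market. On the demand curve, the marginal buyer's willingness to pay at Q = 12839 is (44906 - 12839)/7 = 4581.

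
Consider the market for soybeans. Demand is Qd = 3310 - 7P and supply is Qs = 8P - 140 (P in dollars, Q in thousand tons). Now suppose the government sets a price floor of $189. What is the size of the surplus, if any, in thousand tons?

Without the control the market clears where 3310 - 7P = 8P - 140, i.e. P* = 230 and Q* = 1700.
The floor of 189 is below the equilibrium price 230, so it is not binding; the market clears at P* = 230, Q* = 1700.
Since the control does not bind, there is no surplus.

0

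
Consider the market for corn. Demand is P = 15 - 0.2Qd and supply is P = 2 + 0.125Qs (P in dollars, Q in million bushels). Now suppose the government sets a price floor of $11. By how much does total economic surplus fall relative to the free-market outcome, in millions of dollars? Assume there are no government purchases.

Rearranging demand gives Qd = 75 - 5P; rearranging supply gives Qs = 8P - 16. Equilibrium: 75 - 5P = 8P - 16, so 91 = 13P and P* = 7, Q* = 40.
Because the floor (11) lies above the market-clearing price, it is binding.
At P = 11: Qd = 75 - 5·11 = 20 and Qs = 8·11 - 16 = 72.
Quantity traded falls to 20. At Q = 20 the demand price is (75 - 20)/5 = 11 and the supply price is (16 + 20)/8 = 4.5.
Deadweight loss = ½ · (11 - 4.5) · (40 - 20) = ½ · 6.5 · 20 = 65.

65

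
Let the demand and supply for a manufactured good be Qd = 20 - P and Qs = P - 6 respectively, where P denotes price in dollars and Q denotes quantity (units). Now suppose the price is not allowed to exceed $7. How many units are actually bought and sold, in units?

In a free market, 20 - P = P - 6 gives the equilibrium P* = 13, Q* = 7.
Since 7 < 13, the ceiling is binding.
At P = 7: Qd = 20 - 7 = 13 and Qs = 7 - 6 = 1.
The quantity actually transacted is the short side, supply: 1.

1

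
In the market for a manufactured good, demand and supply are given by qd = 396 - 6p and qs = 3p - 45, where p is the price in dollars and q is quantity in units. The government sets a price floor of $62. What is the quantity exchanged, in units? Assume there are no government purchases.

24

In a free market, 396 - 6p = 3p - 45 gives the equilibrium p* = 49, q* = 102.
Because the floor (62) lies above the market-clearing price, it is binding.
At p = 62: qd = 396 - 6·62 = 24 and qs = 3·62 - 45 = 141.
The quantity actually transacted is the short side, demand: 24.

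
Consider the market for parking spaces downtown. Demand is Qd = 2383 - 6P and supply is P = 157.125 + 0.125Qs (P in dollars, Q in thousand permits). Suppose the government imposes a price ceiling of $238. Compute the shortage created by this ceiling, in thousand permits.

Rearranging supply gives Qs = 8P - 1257. Equilibrium: 2383 - 6P = 8P - 1257, so 3640 = 14P and P* = 260, Q* = 823.
Since 238 < 260, the ceiling is binding.
At P = 238: Qd = 2383 - 6·238 = 955 and Qs = 8·238 - 1257 = 647.
Shortage = Qd - Qs = 955 - 647 = 308.

308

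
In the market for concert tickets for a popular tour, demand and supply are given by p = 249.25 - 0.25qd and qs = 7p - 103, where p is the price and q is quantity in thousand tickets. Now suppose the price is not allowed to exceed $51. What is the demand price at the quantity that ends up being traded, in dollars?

Rearranging demand gives qd = 997 - 4p. Equilibrium: 997 - 4p = 7p - 103, so 1100 = 11p and p* = 100, q* = 597.
The ceiling of 51 is below the equilibrium price 100, so it binds.
At p = 51: qd = 997 - 4·51 = 793 and qs = 7·51 - 103 = 254.
Only 254 units reach the market. On the demand curve, the marginal buyer's willingness to pay at q = 254 is (997 - 254)/4 = 185.75.

185.75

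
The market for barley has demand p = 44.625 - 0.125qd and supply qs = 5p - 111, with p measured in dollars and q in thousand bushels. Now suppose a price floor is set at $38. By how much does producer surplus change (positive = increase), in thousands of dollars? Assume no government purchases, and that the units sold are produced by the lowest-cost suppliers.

80.4

Rearranging demand gives qd = 357 - 8p. Without the control the market clears where 357 - 8p = 5p - 111, i.e. p* = 36 and q* = 69.
Because the floor (38) lies above the market-clearing price, it is binding.
At p = 38: qd = 357 - 8·38 = 53 and qs = 5·38 - 111 = 79.
Producer surplus without the control is ½ · (36 - 22.2) · 69 = 476.1.
With the floor, 53 units are sold at 38. The supply price at q = 53 is 32.8, so PS = ½ · [(38 - 22.2) + (38 - 32.8)] · 53 = 556.5.
Change in producer surplus = 556.5 - 476.1 = 80.4.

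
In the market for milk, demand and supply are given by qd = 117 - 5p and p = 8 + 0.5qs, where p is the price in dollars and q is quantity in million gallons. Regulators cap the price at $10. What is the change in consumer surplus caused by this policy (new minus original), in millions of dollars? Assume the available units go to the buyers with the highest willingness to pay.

Rearranging supply gives qs = 2p - 16. Setting quantity demanded equal to quantity supplied, 117 - 5p = 2p - 16, gives p* = 19 and q* = 22.
Because the ceiling (10) lies below the market-clearing price, it is binding.
At p = 10: qd = 117 - 5·10 = 67 and qs = 2·10 - 16 = 4.
Consumer surplus without the control is ½ · (23.4 - 19) · 22 = 48.4.
With the ceiling, 4 units are sold at 10 (assume they go to the highest-value buyers). The demand price at q = 4 is 22.6, so CS = ½ · [(23.4 - 10) + (22.6 - 10)] · 4 = 52.
Change in consumer surplus = 52 - 48.4 = 3.6.

3.6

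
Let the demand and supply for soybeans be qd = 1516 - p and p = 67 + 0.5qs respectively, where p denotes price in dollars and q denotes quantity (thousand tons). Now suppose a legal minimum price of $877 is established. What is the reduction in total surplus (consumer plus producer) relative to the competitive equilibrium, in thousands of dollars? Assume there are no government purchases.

Rearranging supply gives qs = 2p - 134. In a free market, 1516 - p = 2p - 134 gives the equilibrium p* = 550, q* = 966.
The floor of 877 is above the equilibrium price 550, so it binds.
At p = 877: qd = 1516 - 877 = 639 and qs = 2·877 - 134 = 1620.
Quantity traded falls to 639. At q = 639 the demand price is 1516 - 639 = 877 and the supply price is (134 + 639)/2 = 386.5.
Deadweight loss = ½ · (877 - 386.5) · (966 - 639) = ½ · 490.5 · 327 = 80196.75.

80196.75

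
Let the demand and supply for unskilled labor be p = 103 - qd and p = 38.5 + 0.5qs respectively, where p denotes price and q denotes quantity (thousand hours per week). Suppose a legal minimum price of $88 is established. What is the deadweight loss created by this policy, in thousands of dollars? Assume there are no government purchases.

588

Rearranging demand gives qd = 103 - p; rearranging supply gives qs = 2p - 77. Setting quantity demanded equal to quantity supplied, 103 - p = 2p - 77, gives p* = 60 and q* = 43.
Because the floor (88) lies above the market-clearing price, it is binding.
At p = 88: qd = 103 - 88 = 15 and qs = 2·88 - 77 = 99.
Quantity traded falls to 15. At q = 15 the demand price is 103 - 15 = 88 and the supply price is (77 + 15)/2 = 46.
Deadweight loss = ½ · (88 - 46) · (43 - 15) = ½ · 42 · 28 = 588.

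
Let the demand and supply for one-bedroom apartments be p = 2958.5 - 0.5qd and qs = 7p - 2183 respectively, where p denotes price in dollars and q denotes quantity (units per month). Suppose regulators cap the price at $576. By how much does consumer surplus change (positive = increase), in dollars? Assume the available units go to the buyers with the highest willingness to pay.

-686880

Rearranging demand gives qd = 5917 - 2p. In a free market, 5917 - 2p = 7p - 2183 gives the equilibrium p* = 900, q* = 4117.
Because the ceiling (576) lies below the market-clearing price, it is binding.
At p = 576: qd = 5917 - 2·576 = 4765 and qs = 7·576 - 2183 = 1849.
Consumer surplus without the control is ½ · (2958.5 - 900) · 4117 = 4237422.25.
With the ceiling, 1849 units are sold at 576 (assume they go to the highest-value buyers). The demand price at q = 1849 is 2034, so CS = ½ · [(2958.5 - 576) + (2034 - 576)] · 1849 = 3550542.25.
Change in consumer surplus = 3550542.25 - 4237422.25 = -686880.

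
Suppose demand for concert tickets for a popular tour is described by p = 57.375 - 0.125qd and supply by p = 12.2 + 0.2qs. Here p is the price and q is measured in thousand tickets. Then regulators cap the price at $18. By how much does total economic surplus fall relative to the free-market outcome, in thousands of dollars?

1966.25

Rearranging demand gives qd = 459 - 8p; rearranging supply gives qs = 5p - 61. Setting quantity demanded equal to quantity supplied, 459 - 8p = 5p - 61, gives p* = 40 and q* = 139.
The ceiling of 18 is below the equilibrium price 40, so it binds.
At p = 18: qd = 459 - 8·18 = 315 and qs = 5·18 - 61 = 29.
Quantity traded falls to 29. At q = 29 the demand price is (459 - 29)/8 = 53.75 and the supply price is (61 + 29)/5 = 18.
Deadweight loss = ½ · (53.75 - 18) · (139 - 29) = ½ · 35.75 · 110 = 1966.25.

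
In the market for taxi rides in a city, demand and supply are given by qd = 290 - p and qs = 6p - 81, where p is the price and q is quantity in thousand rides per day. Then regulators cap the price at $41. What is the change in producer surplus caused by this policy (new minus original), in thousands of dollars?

Setting quantity demanded equal to quantity supplied, 290 - p = 6p - 81, gives p* = 53 and q* = 237.
Since 41 < 53, the ceiling is binding.
At p = 41: qd = 290 - 41 = 249 and qs = 6·41 - 81 = 165.
Producer surplus without the control is ½ · (53 - 13.5) · 237 = 4680.75.
With the ceiling, producers sell 165 units at 41, so PS = ½ · (41 - 13.5) · 165 = 2268.75.
Change in producer surplus = 2268.75 - 4680.75 = -2412.

-2412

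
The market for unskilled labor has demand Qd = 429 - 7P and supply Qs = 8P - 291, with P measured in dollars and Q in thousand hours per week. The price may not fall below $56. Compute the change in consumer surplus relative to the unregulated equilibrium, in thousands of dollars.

-520

Equilibrium: 429 - 7P = 8P - 291, so 720 = 15P and P* = 48, Q* = 93.
Because the floor (56) lies above the market-clearing price, it is binding.
At P = 56: Qd = 429 - 7·56 = 37 and Qs = 8·56 - 291 = 157.
Consumer surplus without the control is ½ · (429/7 - 48) · 93 = 8649/14.
With the floor, consumers buy 37 units at 56, so CS = ½ · (429/7 - 56) · 37 = 1369/14.
Change in consumer surplus = 1369/14 - 8649/14 = -520.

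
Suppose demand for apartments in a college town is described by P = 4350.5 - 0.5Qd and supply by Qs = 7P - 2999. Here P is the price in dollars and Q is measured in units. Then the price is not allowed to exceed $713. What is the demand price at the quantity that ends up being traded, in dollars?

Rearranging demand gives Qd = 8701 - 2P. Without the control the market clears where 8701 - 2P = 7P - 2999, i.e. P* = 1300 and Q* = 6101.
Because the ceiling (713) lies below the market-clearing price, it is binding.
At P = 713: Qd = 8701 - 2·713 = 7275 and Qs = 7·713 - 2999 = 1992.
Only 1992 units reach the market. On the demand curve, the marginal buyer's willingness to pay at Q = 1992 is (8701 - 1992)/2 = 3354.5.

3354.5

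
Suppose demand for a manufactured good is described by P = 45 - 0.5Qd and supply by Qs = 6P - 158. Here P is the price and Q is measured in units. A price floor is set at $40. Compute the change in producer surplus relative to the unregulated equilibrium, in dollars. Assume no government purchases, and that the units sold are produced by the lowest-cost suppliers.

Rearranging demand gives Qd = 90 - 2P. Setting quantity demanded equal to quantity supplied, 90 - 2P = 6P - 158, gives P* = 31 and Q* = 28.
The floor of 40 is above the equilibrium price 31, so it binds.
At P = 40: Qd = 90 - 2·40 = 10 and Qs = 6·40 - 158 = 82.
Producer surplus without the control is ½ · (31 - 79/3) · 28 = 196/3.
With the floor, 10 units are sold at 40. The supply price at Q = 10 is 28, so PS = ½ · [(40 - 79/3) + (40 - 28)] · 10 = 385/3.
Change in producer surplus = 385/3 - 196/3 = 63.

63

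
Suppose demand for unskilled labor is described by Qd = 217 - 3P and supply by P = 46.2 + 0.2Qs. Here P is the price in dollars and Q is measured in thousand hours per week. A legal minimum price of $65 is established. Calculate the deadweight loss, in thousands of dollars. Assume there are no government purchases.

Rearranging supply gives Qs = 5P - 231. In a free market, 217 - 3P = 5P - 231 gives the equilibrium P* = 56, Q* = 49.
The floor of 65 is above the equilibrium price 56, so it binds.
At P = 65: Qd = 217 - 3·65 = 22 and Qs = 5·65 - 231 = 94.
Quantity traded falls to 22. At Q = 22 the demand price is (217 - 22)/3 = 65 and the supply price is (231 + 22)/5 = 50.6.
Deadweight loss = ½ · (65 - 50.6) · (49 - 22) = ½ · 14.4 · 27 = 194.4.

194.4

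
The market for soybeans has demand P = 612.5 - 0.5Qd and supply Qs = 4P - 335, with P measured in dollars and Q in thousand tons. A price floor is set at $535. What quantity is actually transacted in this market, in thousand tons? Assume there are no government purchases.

Rearranging demand gives Qd = 1225 - 2P. Setting quantity demanded equal to quantity supplied, 1225 - 2P = 4P - 335, gives P* = 260 and Q* = 705.
The floor of 535 is above the equilibrium price 260, so it binds.
At P = 535: Qd = 1225 - 2·535 = 155 and Qs = 4·535 - 335 = 1805.
The quantity actually transacted is the short side, demand: 155.

155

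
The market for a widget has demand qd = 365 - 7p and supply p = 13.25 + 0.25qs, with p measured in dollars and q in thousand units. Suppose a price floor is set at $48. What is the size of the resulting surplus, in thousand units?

110

Rearranging supply gives qs = 4p - 53. In a free market, 365 - 7p = 4p - 53 gives the equilibrium p* = 38, q* = 99.
Because the floor (48) lies above the market-clearing price, it is binding.
At p = 48: qd = 365 - 7·48 = 29 and qs = 4·48 - 53 = 139.
Surplus = qs - qd = 139 - 29 = 110.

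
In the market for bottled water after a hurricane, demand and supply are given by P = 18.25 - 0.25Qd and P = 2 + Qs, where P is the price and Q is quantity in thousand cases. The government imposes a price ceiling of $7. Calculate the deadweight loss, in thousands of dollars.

40

Rearranging demand gives Qd = 73 - 4P; rearranging supply gives Qs = P - 2. Setting quantity demanded equal to quantity supplied, 73 - 4P = P - 2, gives P* = 15 and Q* = 13.
Because the ceiling (7) lies below the market-clearing price, it is binding.
At P = 7: Qd = 73 - 4·7 = 45 and Qs = 7 - 2 = 5.
Quantity traded falls to 5. At Q = 5 the demand price is (73 - 5)/4 = 17 and the supply price is 2 + 5 = 7.
Deadweight loss = ½ · (17 - 7) · (13 - 5) = ½ · 10 · 8 = 40.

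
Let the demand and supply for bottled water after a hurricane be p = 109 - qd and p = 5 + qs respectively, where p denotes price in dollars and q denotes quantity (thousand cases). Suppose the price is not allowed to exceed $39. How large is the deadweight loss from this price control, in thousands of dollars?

324

Rearranging demand gives qd = 109 - p; rearranging supply gives qs = p - 5. In a free market, 109 - p = p - 5 gives the equilibrium p* = 57, q* = 52.
Since 39 < 57, the ceiling is binding.
At p = 39: qd = 109 - 39 = 70 and qs = 39 - 5 = 34.
Quantity traded falls to 34. At q = 34 the demand price is 109 - 34 = 75 and the supply price is 5 + 34 = 39.
Deadweight loss = ½ · (75 - 39) · (52 - 34) = ½ · 36 · 18 = 324.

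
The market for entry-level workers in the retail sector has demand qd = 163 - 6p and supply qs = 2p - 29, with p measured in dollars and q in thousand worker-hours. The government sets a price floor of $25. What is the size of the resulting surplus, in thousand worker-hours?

8

Equilibrium: 163 - 6p = 2p - 29, so 192 = 8p and p* = 24, q* = 19.
Since 25 > 24, the floor is binding.
At p = 25: qd = 163 - 6·25 = 13 and qs = 2·25 - 29 = 21.
Surplus = qs - qd = 21 - 13 = 8.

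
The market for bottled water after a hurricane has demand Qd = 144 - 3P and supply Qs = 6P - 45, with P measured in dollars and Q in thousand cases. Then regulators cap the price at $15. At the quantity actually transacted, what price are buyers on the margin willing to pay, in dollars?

In a free market, 144 - 3P = 6P - 45 gives the equilibrium P* = 21, Q* = 81.
The ceiling of 15 is below the equilibrium price 21, so it binds.
At P = 15: Qd = 144 - 3·15 = 99 and Qs = 6·15 - 45 = 45.
Only 45 units reach the market. On the demand curve, the marginal buyer's willingness to pay at Q = 45 is (144 - 45)/3 = 33.

33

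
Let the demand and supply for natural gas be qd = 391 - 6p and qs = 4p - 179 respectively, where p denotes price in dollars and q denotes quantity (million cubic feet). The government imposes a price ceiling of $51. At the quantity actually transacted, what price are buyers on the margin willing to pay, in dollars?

61

Equilibrium: 391 - 6p = 4p - 179, so 570 = 10p and p* = 57, q* = 49.
Because the ceiling (51) lies below the market-clearing price, it is binding.
At p = 51: qd = 391 - 6·51 = 85 and qs = 4·51 - 179 = 25.
Only 25 units reach the market. On the demand curve, the marginal buyer's willingness to pay at q = 25 is (391 - 25)/6 = 61.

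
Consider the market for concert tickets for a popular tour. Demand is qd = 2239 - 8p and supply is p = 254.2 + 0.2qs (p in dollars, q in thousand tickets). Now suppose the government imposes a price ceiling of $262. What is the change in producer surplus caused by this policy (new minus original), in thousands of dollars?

Rearranging supply gives qs = 5p - 1271. Setting quantity demanded equal to quantity supplied, 2239 - 8p = 5p - 1271, gives p* = 270 and q* = 79.
The ceiling of 262 is below the equilibrium price 270, so it binds.
At p = 262: qd = 2239 - 8·262 = 143 and qs = 5·262 - 1271 = 39.
Producer surplus without the control is ½ · (270 - 254.2) · 79 = 624.1.
With the ceiling, producers sell 39 units at 262, so PS = ½ · (262 - 254.2) · 39 = 152.1.
Change in producer surplus = 152.1 - 624.1 = -472.

-472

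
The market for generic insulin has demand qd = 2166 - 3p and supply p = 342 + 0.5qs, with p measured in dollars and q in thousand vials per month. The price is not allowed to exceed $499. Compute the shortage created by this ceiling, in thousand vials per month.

355

Rearranging supply gives qs = 2p - 684. In a free market, 2166 - 3p = 2p - 684 gives the equilibrium p* = 570, q* = 456.
Since 499 < 570, the ceiling is binding.
At p = 499: qd = 2166 - 3·499 = 669 and qs = 2·499 - 684 = 314.
Shortage = qd - qs = 669 - 314 = 355.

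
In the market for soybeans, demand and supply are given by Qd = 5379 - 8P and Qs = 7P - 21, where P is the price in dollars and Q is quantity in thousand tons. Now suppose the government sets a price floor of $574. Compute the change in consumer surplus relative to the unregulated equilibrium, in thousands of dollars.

Equilibrium: 5379 - 8P = 7P - 21, so 5400 = 15P and P* = 360, Q* = 2499.
Because the floor (574) lies above the market-clearing price, it is binding.
At P = 574: Qd = 5379 - 8·574 = 787 and Qs = 7·574 - 21 = 3997.
Consumer surplus without the control is ½ · (672.375 - 360) · 2499 = 390312.5625.
With the floor, consumers buy 787 units at 574, so CS = ½ · (672.375 - 574) · 787 = 38710.5625.
Change in consumer surplus = 38710.5625 - 390312.5625 = -351602.

-351602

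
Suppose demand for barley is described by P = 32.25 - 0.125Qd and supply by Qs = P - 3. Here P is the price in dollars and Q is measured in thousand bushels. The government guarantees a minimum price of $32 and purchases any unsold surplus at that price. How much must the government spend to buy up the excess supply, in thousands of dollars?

864

Rearranging demand gives Qd = 258 - 8P. Setting quantity demanded equal to quantity supplied, 258 - 8P = P - 3, gives P* = 29 and Q* = 26.
The floor of 32 is above the equilibrium price 29, so it binds.
At P = 32: Qd = 258 - 8·32 = 2 and Qs = 32 - 3 = 29.
Surplus = Qs - Qd = 27.
Government expenditure = surplus × support price = 27 × 32 = 864.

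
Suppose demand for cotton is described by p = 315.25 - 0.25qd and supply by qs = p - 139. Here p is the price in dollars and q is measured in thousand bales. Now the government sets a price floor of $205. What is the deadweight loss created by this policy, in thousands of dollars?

Rearranging demand gives qd = 1261 - 4p. In a free market, 1261 - 4p = p - 139 gives the equilibrium p* = 280, q* = 141.
The floor of 205 is below the equilibrium price 280, so it is not binding; the market clears at p* = 280, q* = 141.
Since the control does not bind, no trades are prevented and deadweight loss is zero.

0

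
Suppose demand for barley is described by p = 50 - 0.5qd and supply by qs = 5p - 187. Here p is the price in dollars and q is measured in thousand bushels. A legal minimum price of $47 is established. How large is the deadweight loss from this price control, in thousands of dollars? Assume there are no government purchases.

Rearranging demand gives qd = 100 - 2p. Setting quantity demanded equal to quantity supplied, 100 - 2p = 5p - 187, gives p* = 41 and q* = 18.
Since 47 > 41, the floor is binding.
At p = 47: qd = 100 - 2·47 = 6 and qs = 5·47 - 187 = 48.
Quantity traded falls to 6. At q = 6 the demand price is (100 - 6)/2 = 47 and the supply price is (187 + 6)/5 = 38.6.
Deadweight loss = ½ · (47 - 38.6) · (18 - 6) = ½ · 8.4 · 12 = 50.4.

50.4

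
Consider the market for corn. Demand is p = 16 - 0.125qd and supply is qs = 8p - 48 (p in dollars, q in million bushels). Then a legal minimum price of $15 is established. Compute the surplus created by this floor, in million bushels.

64

Rearranging demand gives qd = 128 - 8p. Setting quantity demanded equal to quantity supplied, 128 - 8p = 8p - 48, gives p* = 11 and q* = 40.
Because the floor (15) lies above the market-clearing price, it is binding.
At p = 15: qd = 128 - 8·15 = 8 and qs = 8·15 - 48 = 72.
Surplus = qs - qd = 72 - 8 = 64.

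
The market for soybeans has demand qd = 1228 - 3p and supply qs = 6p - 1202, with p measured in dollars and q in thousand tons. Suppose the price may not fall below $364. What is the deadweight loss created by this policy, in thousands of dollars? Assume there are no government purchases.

19881

Setting quantity demanded equal to quantity supplied, 1228 - 3p = 6p - 1202, gives p* = 270 and q* = 418.
Because the floor (364) lies above the market-clearing price, it is binding.
At p = 364: qd = 1228 - 3·364 = 136 and qs = 6·364 - 1202 = 982.
Quantity traded falls to 136. At q = 136 the demand price is (1228 - 136)/3 = 364 and the supply price is (1202 + 136)/6 = 223.
Deadweight loss = ½ · (364 - 223) · (418 - 136) = ½ · 141 · 282 = 19881.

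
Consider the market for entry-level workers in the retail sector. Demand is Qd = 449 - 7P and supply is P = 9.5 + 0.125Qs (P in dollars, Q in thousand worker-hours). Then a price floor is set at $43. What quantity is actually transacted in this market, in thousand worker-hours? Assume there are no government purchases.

Rearranging supply gives Qs = 8P - 76. Equilibrium: 449 - 7P = 8P - 76, so 525 = 15P and P* = 35, Q* = 204.
Because the floor (43) lies above the market-clearing price, it is binding.
At P = 43: Qd = 449 - 7·43 = 148 and Qs = 8·43 - 76 = 268.
The quantity actually transacted is the short side, demand: 148.

148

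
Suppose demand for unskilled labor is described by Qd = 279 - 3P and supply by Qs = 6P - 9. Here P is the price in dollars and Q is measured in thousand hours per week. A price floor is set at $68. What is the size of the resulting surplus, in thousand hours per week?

Setting quantity demanded equal to quantity supplied, 279 - 3P = 6P - 9, gives P* = 32 and Q* = 183.
The floor of 68 is above the equilibrium price 32, so it binds.
At P = 68: Qd = 279 - 3·68 = 75 and Qs = 6·68 - 9 = 399.
Surplus = Qs - Qd = 399 - 75 = 324.

324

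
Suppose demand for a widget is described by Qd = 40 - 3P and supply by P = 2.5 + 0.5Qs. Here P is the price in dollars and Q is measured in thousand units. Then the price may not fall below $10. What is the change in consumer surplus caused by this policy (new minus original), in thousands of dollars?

-11.5

Rearranging supply gives Qs = 2P - 5. Setting quantity demanded equal to quantity supplied, 40 - 3P = 2P - 5, gives P* = 9 and Q* = 13.
The floor of 10 is above the equilibrium price 9, so it binds.
At P = 10: Qd = 40 - 3·10 = 10 and Qs = 2·10 - 5 = 15.
Consumer surplus without the control is ½ · (40/3 - 9) · 13 = 169/6.
With the floor, consumers buy 10 units at 10, so CS = ½ · (40/3 - 10) · 10 = 50/3.
Change in consumer surplus = 50/3 - 169/6 = -11.5.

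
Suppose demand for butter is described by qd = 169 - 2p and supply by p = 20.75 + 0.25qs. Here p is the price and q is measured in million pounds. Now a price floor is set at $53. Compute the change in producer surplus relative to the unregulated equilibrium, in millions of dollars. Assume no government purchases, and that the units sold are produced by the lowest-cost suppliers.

Rearranging supply gives qs = 4p - 83. Equilibrium: 169 - 2p = 4p - 83, so 252 = 6p and p* = 42, q* = 85.
Since 53 > 42, the floor is binding.
At p = 53: qd = 169 - 2·53 = 63 and qs = 4·53 - 83 = 129.
Producer surplus without the control is ½ · (42 - 20.75) · 85 = 903.125.
With the floor, 63 units are sold at 53. The supply price at q = 63 is 36.5, so PS = ½ · [(53 - 20.75) + (53 - 36.5)] · 63 = 1535.625.
Change in producer surplus = 1535.625 - 903.125 = 632.5.

632.5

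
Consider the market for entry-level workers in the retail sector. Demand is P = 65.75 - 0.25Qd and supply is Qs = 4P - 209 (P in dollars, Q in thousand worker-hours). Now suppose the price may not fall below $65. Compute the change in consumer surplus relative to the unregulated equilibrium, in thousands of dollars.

Rearranging demand gives Qd = 263 - 4P. Without the control the market clears where 263 - 4P = 4P - 209, i.e. P* = 59 and Q* = 27.
Because the floor (65) lies above the market-clearing price, it is binding.
At P = 65: Qd = 263 - 4·65 = 3 and Qs = 4·65 - 209 = 51.
Consumer surplus without the control is ½ · (65.75 - 59) · 27 = 91.125.
With the floor, consumers buy 3 units at 65, so CS = ½ · (65.75 - 65) · 3 = 1.125.
Change in consumer surplus = 1.125 - 91.125 = -90.

-90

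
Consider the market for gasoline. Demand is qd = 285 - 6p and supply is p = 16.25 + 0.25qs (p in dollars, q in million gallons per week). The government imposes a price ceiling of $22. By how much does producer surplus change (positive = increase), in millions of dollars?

Rearranging supply gives qs = 4p - 65. Setting quantity demanded equal to quantity supplied, 285 - 6p = 4p - 65, gives p* = 35 and q* = 75.
The ceiling of 22 is below the equilibrium price 35, so it binds.
At p = 22: qd = 285 - 6·22 = 153 and qs = 4·22 - 65 = 23.
Producer surplus without the control is ½ · (35 - 16.25) · 75 = 703.125.
With the ceiling, producers sell 23 units at 22, so PS = ½ · (22 - 16.25) · 23 = 66.125.
Change in producer surplus = 66.125 - 703.125 = -637.

-637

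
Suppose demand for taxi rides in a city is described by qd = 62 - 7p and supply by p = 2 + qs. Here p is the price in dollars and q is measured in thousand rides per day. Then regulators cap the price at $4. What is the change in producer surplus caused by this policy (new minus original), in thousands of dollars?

Rearranging supply gives qs = p - 2. Without the control the market clears where 62 - 7p = p - 2, i.e. p* = 8 and q* = 6.
Because the ceiling (4) lies below the market-clearing price, it is binding.
At p = 4: qd = 62 - 7·4 = 34 and qs = 4 - 2 = 2.
Producer surplus without the control is ½ · (8 - 2) · 6 = 18.
With the ceiling, producers sell 2 units at 4, so PS = ½ · (4 - 2) · 2 = 2.
Change in producer surplus = 2 - 18 = -16.

-16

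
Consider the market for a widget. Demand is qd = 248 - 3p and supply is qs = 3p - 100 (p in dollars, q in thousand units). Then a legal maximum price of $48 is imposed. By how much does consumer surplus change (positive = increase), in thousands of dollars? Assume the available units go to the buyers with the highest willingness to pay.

Equilibrium: 248 - 3p = 3p - 100, so 348 = 6p and p* = 58, q* = 74.
Because the ceiling (48) lies below the market-clearing price, it is binding.
At p = 48: qd = 248 - 3·48 = 104 and qs = 3·48 - 100 = 44.
Consumer surplus without the control is ½ · (248/3 - 58) · 74 = 2738/3.
With the ceiling, 44 units are sold at 48 (assume they go to the highest-value buyers). The demand price at q = 44 is 68, so CS = ½ · [(248/3 - 48) + (68 - 48)] · 44 = 3608/3.
Change in consumer surplus = 3608/3 - 2738/3 = 290.

290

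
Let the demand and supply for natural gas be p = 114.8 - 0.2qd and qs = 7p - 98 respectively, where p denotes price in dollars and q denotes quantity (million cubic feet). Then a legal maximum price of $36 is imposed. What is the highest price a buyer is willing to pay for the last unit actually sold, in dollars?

Rearranging demand gives qd = 574 - 5p. Setting quantity demanded equal to quantity supplied, 574 - 5p = 7p - 98, gives p* = 56 and q* = 294.
The ceiling of 36 is below the equilibrium price 56, so it binds.
At p = 36: qd = 574 - 5·36 = 394 and qs = 7·36 - 98 = 154.
Only 154 units reach the market. On the demand curve, the marginal buyer's willingness to pay at q = 154 is (574 - 154)/5 = 84.

84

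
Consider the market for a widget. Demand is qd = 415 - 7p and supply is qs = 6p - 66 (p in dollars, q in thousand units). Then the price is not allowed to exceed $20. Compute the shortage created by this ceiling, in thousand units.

221

Setting quantity demanded equal to quantity supplied, 415 - 7p = 6p - 66, gives p* = 37 and q* = 156.
Since 20 < 37, the ceiling is binding.
At p = 20: qd = 415 - 7·20 = 275 and qs = 6·20 - 66 = 54.
Shortage = qd - qs = 275 - 54 = 221.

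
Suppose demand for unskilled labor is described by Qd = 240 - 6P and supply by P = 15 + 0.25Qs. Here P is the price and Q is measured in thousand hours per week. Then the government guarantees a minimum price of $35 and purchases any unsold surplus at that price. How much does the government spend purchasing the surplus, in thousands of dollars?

Rearranging supply gives Qs = 4P - 60. Without the control the market clears where 240 - 6P = 4P - 60, i.e. P* = 30 and Q* = 60.
The floor of 35 is above the equilibrium price 30, so it binds.
At P = 35: Qd = 240 - 6·35 = 30 and Qs = 4·35 - 60 = 80.
Surplus = Qs - Qd = 50.
Government expenditure = surplus × support price = 50 × 35 = 1750.

1750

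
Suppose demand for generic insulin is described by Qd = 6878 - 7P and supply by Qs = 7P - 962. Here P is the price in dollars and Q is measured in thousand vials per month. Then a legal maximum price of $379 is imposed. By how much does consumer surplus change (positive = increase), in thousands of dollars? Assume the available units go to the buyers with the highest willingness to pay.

191407.5

In a free market, 6878 - 7P = 7P - 962 gives the equilibrium P* = 560, Q* = 2958.
Because the ceiling (379) lies below the market-clearing price, it is binding.
At P = 379: Qd = 6878 - 7·379 = 4225 and Qs = 7·379 - 962 = 1691.
Consumer surplus without the control is ½ · (6878/7 - 560) · 2958 = 4374882/7.
With the ceiling, 1691 units are sold at 379 (assume they go to the highest-value buyers). The demand price at Q = 1691 is 741, so CS = ½ · [(6878/7 - 379) + (741 - 379)] · 1691 = 11429469/14.
Change in consumer surplus = 11429469/14 - 4374882/7 = 191407.5.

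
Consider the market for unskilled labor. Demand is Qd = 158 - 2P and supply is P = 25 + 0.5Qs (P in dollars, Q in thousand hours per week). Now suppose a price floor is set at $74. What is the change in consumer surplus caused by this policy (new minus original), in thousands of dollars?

Rearranging supply gives Qs = 2P - 50. In a free market, 158 - 2P = 2P - 50 gives the equilibrium P* = 52, Q* = 54.
The floor of 74 is above the equilibrium price 52, so it binds.
At P = 74: Qd = 158 - 2·74 = 10 and Qs = 2·74 - 50 = 98.
Consumer surplus without the control is ½ · (79 - 52) · 54 = 729.
With the floor, consumers buy 10 units at 74, so CS = ½ · (79 - 74) · 10 = 25.
Change in consumer surplus = 25 - 729 = -704.

-704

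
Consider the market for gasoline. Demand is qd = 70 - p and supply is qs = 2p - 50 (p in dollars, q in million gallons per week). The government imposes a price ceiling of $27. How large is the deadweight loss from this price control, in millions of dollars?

Without the control the market clears where 70 - p = 2p - 50, i.e. p* = 40 and q* = 30.
Since 27 < 40, the ceiling is binding.
At p = 27: qd = 70 - 27 = 43 and qs = 2·27 - 50 = 4.
Quantity traded falls to 4. At q = 4 the demand price is 70 - 4 = 66 and the supply price is (50 + 4)/2 = 27.
Deadweight loss = ½ · (66 - 27) · (30 - 4) = ½ · 39 · 26 = 507.

507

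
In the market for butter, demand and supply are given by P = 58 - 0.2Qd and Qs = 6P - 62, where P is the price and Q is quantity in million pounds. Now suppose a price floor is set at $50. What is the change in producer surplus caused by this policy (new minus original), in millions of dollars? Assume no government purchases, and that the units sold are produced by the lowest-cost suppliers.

45

Rearranging demand gives Qd = 290 - 5P. Without the control the market clears where 290 - 5P = 6P - 62, i.e. P* = 32 and Q* = 130.
Since 50 > 32, the floor is binding.
At P = 50: Qd = 290 - 5·50 = 40 and Qs = 6·50 - 62 = 238.
Producer surplus without the control is ½ · (32 - 31/3) · 130 = 4225/3.
With the floor, 40 units are sold at 50. The supply price at Q = 40 is 17, so PS = ½ · [(50 - 31/3) + (50 - 17)] · 40 = 4360/3.
Change in producer surplus = 4360/3 - 4225/3 = 45.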